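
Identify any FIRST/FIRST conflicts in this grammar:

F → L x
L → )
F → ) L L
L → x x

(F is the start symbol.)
A FIRST/FIRST conflict occurs when two productions N → α and N → β for the same non-terminal have FIRST(α) ∩ FIRST(β) ≠ ∅ (with ε ∈ FIRST of a nullable right-hand side, so two nullable alternatives also conflict).

FIRST sets of the non-terminals at (or reachable through a nullable prefix from) the front of some alternative:
  FIRST(L) = { ')', 'x' }

Productions for F:
  F → L x: FIRST = { ')', 'x' }
  F → ) L L: FIRST = { ')' }
Productions for L:
  L → ): FIRST = { ')' }
  L → x x: FIRST = { 'x' }

Conflict for F: F → L x and F → ) L L
  Overlap: { ')' }

Answer: Yes. F → L x / F → ')' L L on { ')' }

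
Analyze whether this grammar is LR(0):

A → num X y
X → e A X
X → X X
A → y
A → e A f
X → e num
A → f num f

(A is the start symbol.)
No. Shift-reduce conflict between [X → e num .] and [X → . e A X]

A grammar is LR(0) if no state in the canonical LR(0) collection has:
  - both a shift item (dot before a terminal) and a complete item (shift-reduce conflict), or
  - two or more complete items (reduce-reduce conflict; the accept item [A' → A .] counts as a complete item here).

Augment with A' → A and build the canonical LR(0) collection (I0 = CLOSURE({[A' → . A]}), then GOTO on every symbol after a dot until no new states appear). It has 17 states:
  I0: { [A → . e A f], [A → . f num f], [A → . num X y], [A → . y], [A' → . A] }  — shift
  I1: { [A' → A .] }  — accept
  I2: { [A → . e A f], [A → . f num f], [A → . num X y], [A → . y], [A → e . A f] }  — shift
  I3: { [A → f . num f] }  — shift
  I4: { [A → num . X y], [X → . X X], [X → . e A X], [X → . e num] }  — shift
  I5: { [A → y .] }  — reduce
  I6: { [A → num X . y], [X → . X X], [X → . e A X], [X → . e num], [X → X . X] }  — shift
  I7: { [A → . e A f], [A → . f num f], [A → . num X y], [A → . y], [X → e . A X], [X → e . num] }  — shift
  I8: { [X → . X X], [X → . e A X], [X → . e num], [X → e A . X] }  — shift
  I9: { [A → num . X y], [X → . X X], [X → . e A X], [X → . e num], [X → e num .] }  — shift, reduce
  I10: { [X → . X X], [X → . e A X], [X → . e num], [X → X . X], [X → e A X .] }  — shift, reduce
  I11: { [X → . X X], [X → . e A X], [X → . e num], [X → X . X], [X → X X .] }  — shift, reduce
  I12: { [A → num X y .] }  — reduce
  I13: { [A → f num . f] }  — shift
  I14: { [A → f num f .] }  — reduce
  I15: { [A → e A . f] }  — shift
  I16: { [A → e A f .] }  — reduce

Conflict in state I9:
  Shift-reduce conflict between [X → e num .] and [X → . e A X]
So the grammar is NOT LR(0).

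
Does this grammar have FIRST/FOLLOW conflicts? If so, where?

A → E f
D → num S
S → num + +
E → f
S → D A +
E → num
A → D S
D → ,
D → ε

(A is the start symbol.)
A FIRST/FOLLOW conflict occurs when a non-terminal N has a nullable alternative N → β (β ⇒* ε) and another alternative N → α with FIRST(α) ∩ FOLLOW(N) ≠ ∅: on such a lookahead the parser cannot decide between expanding α and letting N vanish via β.

Nullable non-terminals: D.

D: nullable alternative(s) D → ε; FOLLOW(D) = { ',', 'f', 'num' }
  D → num S: FIRST \ {ε} = { 'num' } — overlaps FOLLOW(D) on { 'num' }: CONFLICT
  D → ,: FIRST \ {ε} = { ',' } — overlaps FOLLOW(D) on { ',' }: CONFLICT
  D → ε: FIRST \ {ε} = { } — this is the only nullable alternative, skip

A, E, S have no nullable alternative, so no FIRST/FOLLOW check is needed there.

So the grammar has 2 FIRST/FOLLOW conflicts (marked CONFLICT above).

Answer: Yes. D → num S with FOLLOW(D) on { 'num' }; D → ',' with FOLLOW(D) on { ',' }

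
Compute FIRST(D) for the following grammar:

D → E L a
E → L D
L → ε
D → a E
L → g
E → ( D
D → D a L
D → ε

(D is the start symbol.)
{ '(', 'a', 'g', ε }

To compute FIRST(D), examine every production with D on the left-hand side, reading each right-hand side left to right until a non-nullable symbol is reached.

FIRST sets of the other non-terminals involved (by the same procedure, iterated to a fixed point):
  FIRST(E) = { '(', 'a', 'g', ε }
  FIRST(L) = { 'g', ε }

From D → E L a:
  - E is a non-terminal: add FIRST(E) \ {ε} = { '(', 'a', 'g' }
    E is nullable, so continue to the next symbol
  - L is a non-terminal: add FIRST(L) \ {ε} = { 'g' }
    L is nullable, so continue to the next symbol
  - a is a terminal: add 'a' and stop
From D → a E:
  - a is a terminal: add 'a' and stop
From D → D a L:
  - D is the symbol being defined: contributes nothing new
    D is nullable, so continue to the next symbol
  - a is a terminal: add 'a' and stop
From D → ε:
  - ε-production, so ε ∈ FIRST(D)

Collecting: FIRST(D) = { '(', 'a', 'g', ε }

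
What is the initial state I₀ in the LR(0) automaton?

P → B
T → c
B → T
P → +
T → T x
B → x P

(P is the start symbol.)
First, augment the grammar with P' → P
I₀ = CLOSURE({ [P' → . P] }):
  [P' → . P] has the dot before P: add [P → . B], [P → . +]
  [P → . B] has the dot before B: add [B → . T], [B → . x P]
  [B → . T] has the dot before T: add [T → . c], [T → . T x]
No further items can be added.

I₀ = { [B → . T], [B → . x P], [P → . +], [P → . B], [P' → . P], [T → . T x], [T → . c] }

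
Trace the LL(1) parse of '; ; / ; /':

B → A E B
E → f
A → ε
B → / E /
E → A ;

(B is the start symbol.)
LL(1) parsing maintains a stack (initially the start symbol over $) and the input. At each step: if the stack top is a terminal, match it against the current input token; if it is a non-terminal N, replace it with the RHS of M[N, lookahead] (the unique production whose predict set contains the lookahead).

Stack is shown with the top on the left.

Stack    Input        Action
----------------------------
B $      ; ; / ; / $  output B → A E B
A E B $  ; ; / ; / $  output A → ε
E B $    ; ; / ; / $  output E → A ;
A ; B $  ; ; / ; / $  output A → ε
; B $    ; ; / ; / $  match ';'
B $      ; / ; / $    output B → A E B
A E B $  ; / ; / $    output A → ε
E B $    ; / ; / $    output E → A ;
A ; B $  ; / ; / $    output A → ε
; B $    ; / ; / $    match ';'
B $      / ; / $      output B → / E /
/ E / $  / ; / $      match '/'
E / $    ; / $        output E → A ;
A ; / $  ; / $        output A → ε
; / $    ; / $        match ';'
/ $      / $          match '/'
$        $            accept

The string is accepted.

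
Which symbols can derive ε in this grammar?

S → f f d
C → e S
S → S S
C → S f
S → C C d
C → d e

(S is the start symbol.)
None

There are no ε-productions, so no non-terminal can derive ε.
No non-terminals are nullable.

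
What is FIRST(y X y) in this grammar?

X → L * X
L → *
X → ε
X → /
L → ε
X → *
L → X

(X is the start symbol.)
To compute FIRST(y X y), process the symbols left to right:
Symbol y is a terminal. Add 'y' and stop.
FIRST(y X y) = { 'y' }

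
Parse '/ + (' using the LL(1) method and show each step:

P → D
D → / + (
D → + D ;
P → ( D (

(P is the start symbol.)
Stack is shown with the top on the left.

Stack    Input    Action
------------------------
P $      / + ( $  output P → D
D $      / + ( $  output D → / + (
/ + ( $  / + ( $  match '/'
+ ( $    + ( $    match '+'
( $      ( $      match '('
$        $        accept

The string is accepted.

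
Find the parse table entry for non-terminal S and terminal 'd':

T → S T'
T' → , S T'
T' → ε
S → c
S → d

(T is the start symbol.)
S → d

To find M[S, 'd'], we find productions for S where 'd' is in the predict set (PREDICT(N → α) = (FIRST(α) \ {ε}) ∪ (FOLLOW(N) if α ⇒* ε)).

S → c: PREDICT = { 'c' }
S → d: PREDICT = { 'd' }
  'd' is in predict set, so this production goes in M[S, 'd']

M[S, 'd'] = S → d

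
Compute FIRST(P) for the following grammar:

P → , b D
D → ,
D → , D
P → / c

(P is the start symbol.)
{ ',', '/' }

To compute FIRST(P), examine every production with P on the left-hand side, reading each right-hand side left to right until a non-nullable symbol is reached.

From P → , b D:
  - ',' is a terminal: add ',' and stop
From P → / c:
  - '/' is a terminal: add '/' and stop

Collecting: FIRST(P) = { ',', '/' }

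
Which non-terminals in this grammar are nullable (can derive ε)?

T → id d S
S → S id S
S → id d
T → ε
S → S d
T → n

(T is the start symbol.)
{ 'T' }

ε-productions: T → ε
So T is immediately nullable.
No further non-terminal can be added: every production for the remaining non-terminals contains a terminal or a non-nullable non-terminal.
Nullable = { 'T' }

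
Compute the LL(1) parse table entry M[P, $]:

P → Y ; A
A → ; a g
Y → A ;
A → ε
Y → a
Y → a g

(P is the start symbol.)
To find M[P, $], we find productions for P where $ is in the predict set (PREDICT(N → α) = (FIRST(α) \ {ε}) ∪ (FOLLOW(N) if α ⇒* ε)).

Relevant sets:
  FIRST(Y) = { ';', 'a' }

P → Y ; A: PREDICT = { ';', 'a' }

M[P, $] is empty (no production applies)

Answer: Empty (error entry)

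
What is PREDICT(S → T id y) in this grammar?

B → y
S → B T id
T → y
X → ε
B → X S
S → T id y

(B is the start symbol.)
{ 'y' }

PREDICT(S → T id y) = (FIRST(RHS) \ {ε}) ∪ (FOLLOW(S) if ε ∈ FIRST(RHS), i.e. RHS ⇒* ε)
FIRST(T) = { 'y' }
FIRST(T id y) = { 'y' }
ε ∉ FIRST(T id y), so FOLLOW(S) is not added.
PREDICT(S → T id y) = { 'y' }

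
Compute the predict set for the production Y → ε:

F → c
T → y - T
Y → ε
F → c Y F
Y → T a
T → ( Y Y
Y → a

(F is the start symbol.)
PREDICT(Y → ε) = (FIRST(RHS) \ {ε}) ∪ (FOLLOW(Y) if ε ∈ FIRST(RHS), i.e. RHS ⇒* ε)
The right-hand side is ε (FIRST(ε) = { ε }), so the predict set is FOLLOW(Y) = { '(', 'a', 'c', 'y' }
PREDICT(Y → ε) = { '(', 'a', 'c', 'y' }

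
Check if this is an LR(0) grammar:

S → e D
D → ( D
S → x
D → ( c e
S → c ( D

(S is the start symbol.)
Yes, the grammar is LR(0)

Augment with S' → S and build the canonical LR(0) collection (I0 = CLOSURE({[S' → . S]}), then GOTO on every symbol after a dot until no new states appear). It has 12 states:
  I0: { [S → . c ( D], [S → . e D], [S → . x], [S' → . S] }  — shift
  I1: { [S' → S .] }  — accept
  I2: { [S → c . ( D] }  — shift
  I3: { [D → . ( D], [D → . ( c e], [S → e . D] }  — shift
  I4: { [S → x .] }  — reduce
  I5: { [D → ( . D], [D → ( . c e], [D → . ( D], [D → . ( c e] }  — shift
  I6: { [S → e D .] }  — reduce
  I7: { [D → ( D .] }  — reduce
  I8: { [D → ( c . e] }  — shift
  I9: { [D → ( c e .] }  — reduce
  I10: { [D → . ( D], [D → . ( c e], [S → c ( . D] }  — shift
  I11: { [S → c ( D .] }  — reduce

Every state is either a pure shift/goto state or contains exactly one complete item and nothing to shift — no conflicts. The grammar is LR(0).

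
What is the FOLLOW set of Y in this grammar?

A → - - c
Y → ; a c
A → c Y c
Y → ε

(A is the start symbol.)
In A → c Y c: Y is followed by c, add FIRST(c) \ {ε} = { 'c' }

Taking the union: FOLLOW(Y) = { 'c' }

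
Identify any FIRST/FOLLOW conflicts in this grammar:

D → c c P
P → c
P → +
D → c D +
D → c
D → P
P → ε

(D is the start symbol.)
Yes. P → '+' with FOLLOW(P) on { '+' }

Nullable non-terminals: D, P.
FIRST sets used below: FIRST(P) = { '+', 'c', ε }

D: nullable alternative(s) D → P; FOLLOW(D) = { $, '+' }
  D → c c P: FIRST \ {ε} = { 'c' } — disjoint from FOLLOW(D)
  D → c D +: FIRST \ {ε} = { 'c' } — disjoint from FOLLOW(D)
  D → c: FIRST \ {ε} = { 'c' } — disjoint from FOLLOW(D)
  D → P: FIRST \ {ε} = { '+', 'c' } — this is the only nullable alternative, skip

P: nullable alternative(s) P → ε; FOLLOW(P) = { $, '+' }
  P → c: FIRST \ {ε} = { 'c' } — disjoint from FOLLOW(P)
  P → +: FIRST \ {ε} = { '+' } — overlaps FOLLOW(P) on { '+' }: CONFLICT
  P → ε: FIRST \ {ε} = { } — this is the only nullable alternative, skip

So the grammar has 1 FIRST/FOLLOW conflict (marked CONFLICT above).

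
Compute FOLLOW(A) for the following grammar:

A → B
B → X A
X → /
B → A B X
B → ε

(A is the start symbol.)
To compute FOLLOW(A), find every occurrence of A on a right-hand side N → α A β: add FIRST(β) \ {ε}, and if β is empty or nullable also add FOLLOW(N). Iterate to a fixed point.

A is the start symbol, so $ ∈ FOLLOW(A).
In B → X A: A is at the end, add FOLLOW(B)
In B → A B X: A is followed by B X, add FIRST(B X) \ {ε} = { '/' }

The FOLLOW sets referred to above (computed the same way, to a fixed point):
  FOLLOW(B) = { $, '/' }

Taking the union: FOLLOW(A) = { $, '/' }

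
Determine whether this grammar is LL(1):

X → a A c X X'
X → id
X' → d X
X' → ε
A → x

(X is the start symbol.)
No. Predict set conflict for X': { 'd' }

Relevant sets:
  FOLLOW(X') = { $, 'd' }

For X:
  PREDICT(X → a A c X X') = { 'a' }
  PREDICT(X → id) = { 'id' }
For X':
  PREDICT(X' → d X) = { 'd' }
  PREDICT(X' → ε) = { $, 'd' }
A has a single production, so nothing to check there.

Conflict found: Predict set conflict for X': { 'd' }
The grammar is NOT LL(1).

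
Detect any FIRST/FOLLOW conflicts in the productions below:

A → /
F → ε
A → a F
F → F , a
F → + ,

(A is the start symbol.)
Yes. F → F ',' a with FOLLOW(F) on { ',' }

Nullable non-terminals: F.
FIRST sets used below: FIRST(F) = { '+', ',', ε }

F: nullable alternative(s) F → ε; FOLLOW(F) = { $, ',' }
  F → ε: FIRST \ {ε} = { } — this is the only nullable alternative, skip
  F → F , a: FIRST \ {ε} = { '+', ',' } — overlaps FOLLOW(F) on { ',' }: CONFLICT
  F → + ,: FIRST \ {ε} = { '+' } — disjoint from FOLLOW(F)

A has no nullable alternative, so no FIRST/FOLLOW check is needed there.

So the grammar has 1 FIRST/FOLLOW conflict (marked CONFLICT above).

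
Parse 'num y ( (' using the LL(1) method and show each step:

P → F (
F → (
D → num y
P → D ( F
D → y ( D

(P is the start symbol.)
Stack is shown with the top on the left.

Stack        Input        Action
--------------------------------
P $          num y ( ( $  output P → D ( F
D ( F $      num y ( ( $  output D → num y
num y ( F $  num y ( ( $  match 'num'
y ( F $      y ( ( $      match 'y'
( F $        ( ( $        match '('
F $          ( $          output F → (
( $          ( $          match '('
$            $            accept

The string is accepted.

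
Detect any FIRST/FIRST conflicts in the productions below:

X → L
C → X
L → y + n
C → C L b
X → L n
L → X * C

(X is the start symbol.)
Yes. X → L / X → L n on { 'y' }; C → X / C → C L b on { 'y' }; L → y '+' n / L → X '*' C on { 'y' }

A FIRST/FIRST conflict occurs when two productions N → α and N → β for the same non-terminal have FIRST(α) ∩ FIRST(β) ≠ ∅ (with ε ∈ FIRST of a nullable right-hand side, so two nullable alternatives also conflict).

FIRST sets of the non-terminals at (or reachable through a nullable prefix from) the front of some alternative:
  FIRST(L) = { 'y' }
  FIRST(X) = { 'y' }
  FIRST(C) = { 'y' }

Productions for X:
  X → L: FIRST = { 'y' }
  X → L n: FIRST = { 'y' }
Productions for C:
  C → X: FIRST = { 'y' }
  C → C L b: FIRST = { 'y' }
Productions for L:
  L → y + n: FIRST = { 'y' }
  L → X * C: FIRST = { 'y' }

Conflict for X: X → L and X → L n
  Overlap: { 'y' }
Conflict for C: C → X and C → C L b
  Overlap: { 'y' }
Conflict for L: L → y + n and L → X * C
  Overlap: { 'y' }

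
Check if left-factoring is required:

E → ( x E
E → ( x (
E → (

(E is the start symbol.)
Yes, E has productions with common prefix '('

Left-factoring is needed when two productions for the same non-terminal
share a common prefix on the right-hand side.

Productions for E:
  E → ( x E
  E → ( x (
  E → (

Found common prefix '(' in productions for E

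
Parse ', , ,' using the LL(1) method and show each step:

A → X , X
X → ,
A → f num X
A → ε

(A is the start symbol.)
LL(1) parsing maintains a stack (initially the start symbol over $) and the input. At each step: if the stack top is a terminal, match it against the current input token; if it is a non-terminal N, replace it with the RHS of M[N, lookahead] (the unique production whose predict set contains the lookahead).

Stack is shown with the top on the left.

Stack    Input    Action
------------------------
A $      , , , $  output A → X , X
X , X $  , , , $  output X → ,
, , X $  , , , $  match ','
, X $    , , $    match ','
X $      , $      output X → ,
, $      , $      match ','
$        $        accept

The string is accepted.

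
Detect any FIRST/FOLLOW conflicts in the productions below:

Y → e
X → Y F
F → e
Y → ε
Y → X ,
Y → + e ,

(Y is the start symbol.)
Yes. Y → e with FOLLOW(Y) on { 'e' }; Y → X ',' with FOLLOW(Y) on { 'e' }

A FIRST/FOLLOW conflict occurs when a non-terminal N has a nullable alternative N → β (β ⇒* ε) and another alternative N → α with FIRST(α) ∩ FOLLOW(N) ≠ ∅: on such a lookahead the parser cannot decide between expanding α and letting N vanish via β.

Nullable non-terminals: Y.
FIRST sets used below: FIRST(X) = { '+', 'e' }

Y: nullable alternative(s) Y → ε; FOLLOW(Y) = { $, 'e' }
  Y → e: FIRST \ {ε} = { 'e' } — overlaps FOLLOW(Y) on { 'e' }: CONFLICT
  Y → ε: FIRST \ {ε} = { } — this is the only nullable alternative, skip
  Y → X ,: FIRST \ {ε} = { '+', 'e' } — overlaps FOLLOW(Y) on { 'e' }: CONFLICT
  Y → + e ,: FIRST \ {ε} = { '+' } — disjoint from FOLLOW(Y)

F, X have no nullable alternative, so no FIRST/FOLLOW check is needed there.

So the grammar has 2 FIRST/FOLLOW conflicts (marked CONFLICT above).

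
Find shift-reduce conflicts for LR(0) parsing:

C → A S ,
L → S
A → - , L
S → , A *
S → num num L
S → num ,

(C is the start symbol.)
A shift-reduce conflict occurs when an LR(0) state has both:
  - a complete (reduce) item [A → α .] (dot at the end), and
  - a shift item [B → β . c γ] (dot before a terminal).

Augment with C' → C and build the canonical LR(0) collection (I0 = CLOSURE({[C' → . C]}), then GOTO on every symbol after a dot until no new states appear). It has 16 states:
  I0: { [A → . - , L], [C → . A S ,], [C' → . C] }  — shift
  I1: { [A → - . , L] }  — shift
  I2: { [C → A . S ,], [S → . , A *], [S → . num ,], [S → . num num L] }  — shift
  I3: { [C' → C .] }  — accept
  I4: { [A → . - , L], [S → , . A *] }  — shift
  I5: { [C → A S . ,] }  — shift
  I6: { [S → num . ,], [S → num . num L] }  — shift
  I7: { [S → num , .] }  — reduce
  I8: { [L → . S], [S → . , A *], [S → . num ,], [S → . num num L], [S → num num . L] }  — shift
  I9: { [S → num num L .] }  — reduce
  I10: { [L → S .] }  — reduce
  I11: { [C → A S , .] }  — reduce
  I12: { [S → , A . *] }  — shift
  I13: { [S → , A * .] }  — reduce
  I14: { [A → - , . L], [L → . S], [S → . , A *], [S → . num ,], [S → . num num L] }  — shift
  I15: { [A → - , L .] }  — reduce

No state contains both a complete item and a shift item.

Answer: No shift-reduce conflicts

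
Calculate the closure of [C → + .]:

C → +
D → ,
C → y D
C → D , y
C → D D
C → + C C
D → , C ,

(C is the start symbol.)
To compute CLOSURE, for each item [A → α.Bβ] where B is a non-terminal, add [B → .γ] for all productions B → γ; repeat for the newly added items until nothing changes.

Start with: [C → + .]
The dot is at the end, so nothing is added.

CLOSURE = { [C → + .] }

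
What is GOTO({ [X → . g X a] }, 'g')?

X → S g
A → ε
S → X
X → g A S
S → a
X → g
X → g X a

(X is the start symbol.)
GOTO(I, 'g') = CLOSURE({ [A → αX.β] : [A → α.Xβ] ∈ I, X = 'g' })

Items with dot before 'g', with the dot advanced:
  [X → . g X a] → [X → g . X a]
Closure of the advanced items:
  [X → g . X a] has the dot before X: add [X → . S g], [X → . g A S], [X → . g], [X → . g X a]
  [X → . S g] has the dot before S: add [S → . X], [S → . a]

GOTO = { [S → . X], [S → . a], [X → . S g], [X → . g A S], [X → . g X a], [X → . g], [X → g . X a] }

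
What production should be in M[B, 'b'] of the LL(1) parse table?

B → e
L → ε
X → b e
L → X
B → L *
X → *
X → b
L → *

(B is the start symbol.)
To find M[B, 'b'], we find productions for B where 'b' is in the predict set (PREDICT(N → α) = (FIRST(α) \ {ε}) ∪ (FOLLOW(N) if α ⇒* ε)).

Relevant sets:
  FIRST(L) = { '*', 'b', ε }

B → e: PREDICT = { 'e' }
B → L *: PREDICT = { '*', 'b' }
  'b' is in predict set, so this production goes in M[B, 'b']

M[B, 'b'] = B → L *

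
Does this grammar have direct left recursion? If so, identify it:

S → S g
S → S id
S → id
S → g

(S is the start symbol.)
Direct left recursion occurs when N → N α for some non-terminal N (the right-hand side begins with the left-hand side itself).

S → S g: LEFT RECURSIVE (starts with S)
S → S id: LEFT RECURSIVE (starts with S)
S → id: starts with id
S → g: starts with g

The grammar has direct left recursion on: S.

Answer: Yes, S is left-recursive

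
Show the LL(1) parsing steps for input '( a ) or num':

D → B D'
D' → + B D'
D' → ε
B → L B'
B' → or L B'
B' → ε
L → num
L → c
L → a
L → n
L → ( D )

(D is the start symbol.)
LL(1) parsing maintains a stack (initially the start symbol over $) and the input. At each step: if the stack top is a terminal, match it against the current input token; if it is a non-terminal N, replace it with the RHS of M[N, lookahead] (the unique production whose predict set contains the lookahead).

Stack is shown with the top on the left.

Stack              Input           Action
-----------------------------------------
D $                ( a ) or num $  output D → B D'
B D' $             ( a ) or num $  output B → L B'
L B' D' $          ( a ) or num $  output L → ( D )
( D ) B' D' $      ( a ) or num $  match '('
D ) B' D' $        a ) or num $    output D → B D'
B D' ) B' D' $     a ) or num $    output B → L B'
L B' D' ) B' D' $  a ) or num $    output L → a
a B' D' ) B' D' $  a ) or num $    match 'a'
B' D' ) B' D' $    ) or num $      output B' → ε
D' ) B' D' $       ) or num $      output D' → ε
) B' D' $          ) or num $      match ')'
B' D' $            or num $        output B' → or L B'
or L B' D' $       or num $        match 'or'
L B' D' $          num $           output L → num
num B' D' $        num $           match 'num'
B' D' $            $               output B' → ε
D' $               $               output D' → ε
$                  $               accept

The string is accepted.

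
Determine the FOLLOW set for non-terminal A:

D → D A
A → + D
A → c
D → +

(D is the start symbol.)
{ $, '+', 'c' }

To compute FOLLOW(A), find every occurrence of A on a right-hand side N → α A β: add FIRST(β) \ {ε}, and if β is empty or nullable also add FOLLOW(N). Iterate to a fixed point.

In D → D A: A is at the end, add FOLLOW(D)

The FOLLOW sets referred to above (computed the same way, to a fixed point):
  FOLLOW(D) = { $, '+', 'c' }

Taking the union: FOLLOW(A) = { $, '+', 'c' }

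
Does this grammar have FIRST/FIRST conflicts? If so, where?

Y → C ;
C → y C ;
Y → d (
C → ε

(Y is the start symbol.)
FIRST sets of the non-terminals at (or reachable through a nullable prefix from) the front of some alternative:
  FIRST(C) = { 'y', ε }

Productions for Y:
  Y → C ;: FIRST = { ';', 'y' }
  Y → d (: FIRST = { 'd' }
Productions for C:
  C → y C ;: FIRST = { 'y' }
  C → ε: FIRST = { ε }

All alternatives of each non-terminal have pairwise disjoint FIRST sets.

Answer: No FIRST/FIRST conflicts.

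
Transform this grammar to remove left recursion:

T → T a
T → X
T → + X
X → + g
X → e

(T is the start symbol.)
T → X T'
T → + X T'
T' → a T'
T' → ε
X → + g
X → e

T is directly left-recursive. The standard transformation for
  A → A α₁ | ... | A α_m | β₁ | ... | β_n
is
  A  → β₁ A' | ... | β_n A'
  A' → α₁ A' | ... | α_m A' | ε

T → X becomes T → X T'
T → + X becomes T → + X T'
T → T a becomes T' → a T'
Add T' → ε

Productions for other non-terminals are unchanged:
  X → + g
  X → e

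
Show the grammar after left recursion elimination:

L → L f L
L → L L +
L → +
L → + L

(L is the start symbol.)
L is directly left-recursive. The standard transformation for
  A → A α₁ | ... | A α_m | β₁ | ... | β_n
is
  A  → β₁ A' | ... | β_n A'
  A' → α₁ A' | ... | α_m A' | ε

L → + becomes L → + L'
L → + L becomes L → + L L'
L → L f L becomes L' → f L L'
L → L L + becomes L' → L + L'
Add L' → ε

Resulting grammar:
L → + L'
L → + L L'
L' → f L L'
L' → L + L'
L' → ε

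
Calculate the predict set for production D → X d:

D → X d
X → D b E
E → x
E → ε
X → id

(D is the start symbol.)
{ 'id' }

PREDICT(D → X d) = (FIRST(RHS) \ {ε}) ∪ (FOLLOW(D) if ε ∈ FIRST(RHS), i.e. RHS ⇒* ε)
FIRST(X) = { 'id' }
FIRST(X d) = { 'id' }
ε ∉ FIRST(X d), so FOLLOW(D) is not added.
PREDICT(D → X d) = { 'id' }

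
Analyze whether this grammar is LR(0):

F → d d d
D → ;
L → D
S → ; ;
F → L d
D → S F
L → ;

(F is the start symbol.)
No. Shift-reduce conflict between [D → ; .] and [S → ; . ;]

A grammar is LR(0) if no state in the canonical LR(0) collection has:
  - both a shift item (dot before a terminal) and a complete item (shift-reduce conflict), or
  - two or more complete items (reduce-reduce conflict; the accept item [F' → F .] counts as a complete item here).

Augment with F' → F and build the canonical LR(0) collection (I0 = CLOSURE({[F' → . F]}), then GOTO on every symbol after a dot until no new states appear). It has 12 states:
  I0: { [D → . ;], [D → . S F], [F → . L d], [F → . d d d], [F' → . F], [L → . ;], [L → . D], [S → . ; ;] }  — shift
  I1: { [D → ; .], [L → ; .], [S → ; . ;] }  — shift, 2 reduces
  I2: { [L → D .] }  — reduce
  I3: { [F' → F .] }  — accept
  I4: { [F → L . d] }  — shift
  I5: { [D → . ;], [D → . S F], [D → S . F], [F → . L d], [F → . d d d], [L → . ;], [L → . D], [S → . ; ;] }  — shift
  I6: { [F → d . d d] }  — shift
  I7: { [F → d d . d] }  — shift
  I8: { [F → d d d .] }  — reduce
  I9: { [D → S F .] }  — reduce
  I10: { [F → L d .] }  — reduce
  I11: { [S → ; ; .] }  — reduce

Conflict in state I1:
  Shift-reduce conflict between [D → ; .] and [S → ; . ;]
So the grammar is NOT LR(0).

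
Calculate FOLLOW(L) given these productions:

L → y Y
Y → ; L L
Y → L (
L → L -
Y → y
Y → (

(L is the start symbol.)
{ $, '(', '-', 'y' }

To compute FOLLOW(L), find every occurrence of L on a right-hand side N → α L β: add FIRST(β) \ {ε}, and if β is empty or nullable also add FOLLOW(N). Iterate to a fixed point.

L is the start symbol, so $ ∈ FOLLOW(L).
In Y → ; L L: L is followed by L, add FIRST(L) \ {ε} = { 'y' }
In Y → ; L L: L is at the end, add FOLLOW(Y)
In Y → L (: L is followed by '(', add FIRST('(') \ {ε} = { '(' }
In L → L -: L is followed by '-', add FIRST('-') \ {ε} = { '-' }

The FOLLOW sets referred to above (computed the same way, to a fixed point):
  FOLLOW(Y) = { $, '(', '-', 'y' }

Taking the union: FOLLOW(L) = { $, '(', '-', 'y' }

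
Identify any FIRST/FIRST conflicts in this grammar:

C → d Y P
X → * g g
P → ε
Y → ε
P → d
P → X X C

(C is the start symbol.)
No FIRST/FIRST conflicts.

FIRST sets of the non-terminals at (or reachable through a nullable prefix from) the front of some alternative:
  FIRST(X) = { '*' }

Productions for P:
  P → ε: FIRST = { ε }
  P → d: FIRST = { 'd' }
  P → X X C: FIRST = { '*' }
C, X, Y have only one production, so no FIRST/FIRST conflict is possible there.

All alternatives of each non-terminal have pairwise disjoint FIRST sets.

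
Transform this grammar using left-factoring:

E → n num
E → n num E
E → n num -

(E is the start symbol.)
E → n num E'
E' → ε
E' → E
E' → -

Left-factoring transforms A → αβ₁ | αβ₂ into A → αA' and A' → β₁ | β₂
(α is the longest common prefix among the alternatives). Repeat until
no nonterminal has two alternatives with a common prefix.

Round 1: E has alternatives sharing prefix 'n num'. Introduce E': E → n num E'
  Add: E' → ε
  Add: E' → E
  Add: E' → -

No remaining common prefixes — done.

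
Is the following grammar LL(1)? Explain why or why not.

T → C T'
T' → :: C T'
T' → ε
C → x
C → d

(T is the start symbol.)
Yes, the grammar is LL(1).

Relevant sets:
  FOLLOW(T') = { $ }

For T':
  PREDICT(T' → :: C T') = { '::' }
  PREDICT(T' → ε) = { $ }
For C:
  PREDICT(C → x) = { 'x' }
  PREDICT(C → d) = { 'd' }
T has a single production, so nothing to check there.

All predict sets are disjoint. The grammar IS LL(1).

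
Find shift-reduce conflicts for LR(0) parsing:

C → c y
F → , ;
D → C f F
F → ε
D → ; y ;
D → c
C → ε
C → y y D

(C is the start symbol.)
Augment with C' → C and build the canonical LR(0) collection (I0 = CLOSURE({[C' → . C]}), then GOTO on every symbol after a dot until no new states appear). It has 16 states:
  I0: { [C → . c y], [C → . y y D], [C → .], [C' → . C] }  — shift, reduce
  I1: { [C' → C .] }  — accept
  I2: { [C → c . y] }  — shift
  I3: { [C → y . y D] }  — shift
  I4: { [C → . c y], [C → . y y D], [C → .], [C → y y . D], [D → . ; y ;], [D → . C f F], [D → . c] }  — shift, reduce
  I5: { [D → ; . y ;] }  — shift
  I6: { [D → C . f F] }  — shift
  I7: { [C → y y D .] }  — reduce
  I8: { [C → c . y], [D → c .] }  — shift, reduce
  I9: { [C → c y .] }  — reduce
  I10: { [D → C f . F], [F → . , ;], [F → .] }  — shift, reduce
  I11: { [F → , . ;] }  — shift
  I12: { [D → C f F .] }  — reduce
  I13: { [F → , ; .] }  — reduce
  I14: { [D → ; y . ;] }  — shift
  I15: { [D → ; y ; .] }  — reduce

I0 contains reduce item [C → .] and shift items [C → . c y], [C → . y y D] — shift-reduce conflict.
I4 contains reduce item [C → .] and shift items [C → . c y], [C → . y y D], [D → . ; y ;], [D → . c] — shift-reduce conflict.
I8 contains reduce item [D → c .] and shift item [C → c . y] — shift-reduce conflict.
I10 contains reduce item [F → .] and shift item [F → . , ;] — shift-reduce conflict.

Answer: Yes — I0: [C → .] vs [C → . c y]; I4: [C → .] vs [C → . c y]; I8: [D → c .] vs [C → c . y]; I10: [F → .] vs [F → . , ;]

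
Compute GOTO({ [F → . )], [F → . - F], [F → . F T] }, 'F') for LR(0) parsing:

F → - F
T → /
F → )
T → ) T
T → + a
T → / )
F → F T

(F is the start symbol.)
GOTO(I, 'F') = CLOSURE({ [A → αX.β] : [A → α.Xβ] ∈ I, X = 'F' })

Items with dot before 'F', with the dot advanced:
  [F → . F T] → [F → F . T]
Closure of the advanced items:
  [F → F . T] has the dot before T: add [T → . /], [T → . ) T], [T → . + a], [T → . / )]

GOTO = { [F → F . T], [T → . ) T], [T → . + a], [T → . / )], [T → . /] }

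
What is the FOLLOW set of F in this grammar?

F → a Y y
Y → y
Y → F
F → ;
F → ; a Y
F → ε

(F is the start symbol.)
{ $, 'y' }

To compute FOLLOW(F), find every occurrence of F on a right-hand side N → α F β: add FIRST(β) \ {ε}, and if β is empty or nullable also add FOLLOW(N). Iterate to a fixed point.

F is the start symbol, so $ ∈ FOLLOW(F).
In Y → F: F is at the end, add FOLLOW(Y)

The FOLLOW sets referred to above (computed the same way, to a fixed point):
  FOLLOW(Y) = { $, 'y' }

Taking the union: FOLLOW(F) = { $, 'y' }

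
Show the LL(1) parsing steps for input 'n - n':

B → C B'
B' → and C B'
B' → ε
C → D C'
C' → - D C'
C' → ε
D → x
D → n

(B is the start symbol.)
LL(1) parsing maintains a stack (initially the start symbol over $) and the input. At each step: if the stack top is a terminal, match it against the current input token; if it is a non-terminal N, replace it with the RHS of M[N, lookahead] (the unique production whose predict set contains the lookahead).

Stack is shown with the top on the left.

Stack        Input    Action
----------------------------
B $          n - n $  output B → C B'
C B' $       n - n $  output C → D C'
D C' B' $    n - n $  output D → n
n C' B' $    n - n $  match 'n'
C' B' $      - n $    output C' → - D C'
- D C' B' $  - n $    match '-'
D C' B' $    n $      output D → n
n C' B' $    n $      match 'n'
C' B' $      $        output C' → ε
B' $         $        output B' → ε
$            $        accept

The string is accepted.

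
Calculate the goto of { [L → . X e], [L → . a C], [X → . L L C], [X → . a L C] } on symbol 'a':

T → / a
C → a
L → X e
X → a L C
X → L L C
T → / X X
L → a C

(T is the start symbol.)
{ [C → . a], [L → . X e], [L → . a C], [L → a . C], [X → . L L C], [X → . a L C], [X → a . L C] }

GOTO(I, 'a') = CLOSURE({ [A → αX.β] : [A → α.Xβ] ∈ I, X = 'a' })

Items with dot before 'a', with the dot advanced:
  [L → . a C] → [L → a . C]
  [X → . a L C] → [X → a . L C]
Closure of the advanced items:
  [L → a . C] has the dot before C: add [C → . a]
  [X → a . L C] has the dot before L: add [L → . X e], [L → . a C]
  [L → . X e] has the dot before X: add [X → . a L C], [X → . L L C]

GOTO = { [C → . a], [L → . X e], [L → . a C], [L → a . C], [X → . L L C], [X → . a L C], [X → a . L C] }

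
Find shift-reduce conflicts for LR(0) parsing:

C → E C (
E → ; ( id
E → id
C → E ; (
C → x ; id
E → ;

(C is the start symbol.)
Yes — I1: [E → ; .] vs [E → ; . ( id]; I8: [E → ; .] vs [C → E ; . (]; I11: [C → E ; ( .] vs [E → ; ( . id]

A shift-reduce conflict occurs when an LR(0) state has both:
  - a complete (reduce) item [A → α .] (dot at the end), and
  - a shift item [B → β . c γ] (dot before a terminal).

Augment with C' → C and build the canonical LR(0) collection (I0 = CLOSURE({[C' → . C]}), then GOTO on every symbol after a dot until no new states appear). It has 14 states:
  I0: { [C → . E ; (], [C → . E C (], [C → . x ; id], [C' → . C], [E → . ; ( id], [E → . ;], [E → . id] }  — shift
  I1: { [E → ; . ( id], [E → ; .] }  — shift, reduce
  I2: { [C' → C .] }  — accept
  I3: { [C → . E ; (], [C → . E C (], [C → . x ; id], [C → E . ; (], [C → E . C (], [E → . ; ( id], [E → . ;], [E → . id] }  — shift
  I4: { [E → id .] }  — reduce
  I5: { [C → x . ; id] }  — shift
  I6: { [C → x ; . id] }  — shift
  I7: { [C → x ; id .] }  — reduce
  I8: { [C → E ; . (], [E → ; . ( id], [E → ; .] }  — shift, reduce
  I9: { [C → E C . (] }  — shift
  I10: { [C → E C ( .] }  — reduce
  I11: { [C → E ; ( .], [E → ; ( . id] }  — shift, reduce
  I12: { [E → ; ( id .] }  — reduce
  I13: { [E → ; ( . id] }  — shift

I1 contains reduce item [E → ; .] and shift item [E → ; . ( id] — shift-reduce conflict.
I8 contains reduce item [E → ; .] and shift items [C → E ; . (], [E → ; . ( id] — shift-reduce conflict.
I11 contains reduce item [C → E ; ( .] and shift item [E → ; ( . id] — shift-reduce conflict.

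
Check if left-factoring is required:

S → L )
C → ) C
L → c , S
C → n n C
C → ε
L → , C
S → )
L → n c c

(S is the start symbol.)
Left-factoring is needed when two productions for the same non-terminal
share a common prefix on the right-hand side.

Productions for S:
  S → L )
  S → )
Productions for C:
  C → ) C
  C → n n C
  C → ε
Productions for L:
  L → c , S
  L → , C
  L → n c c

No common prefixes found.

Answer: No, left-factoring is not needed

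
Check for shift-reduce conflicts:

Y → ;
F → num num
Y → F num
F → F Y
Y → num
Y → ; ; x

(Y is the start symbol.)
Yes — I1: [Y → ; .] vs [Y → ; . ; x]; I4: [Y → num .] vs [F → num . num]; I7: [Y → F num .] vs [F → num . num]

A shift-reduce conflict occurs when an LR(0) state has both:
  - a complete (reduce) item [A → α .] (dot at the end), and
  - a shift item [B → β . c γ] (dot before a terminal).

Augment with Y' → Y and build the canonical LR(0) collection (I0 = CLOSURE({[Y' → . Y]}), then GOTO on every symbol after a dot until no new states appear). It has 10 states:
  I0: { [F → . F Y], [F → . num num], [Y → . ; ; x], [Y → . ;], [Y → . F num], [Y → . num], [Y' → . Y] }  — shift
  I1: { [Y → ; . ; x], [Y → ; .] }  — shift, reduce
  I2: { [F → . F Y], [F → . num num], [F → F . Y], [Y → . ; ; x], [Y → . ;], [Y → . F num], [Y → . num], [Y → F . num] }  — shift
  I3: { [Y' → Y .] }  — accept
  I4: { [F → num . num], [Y → num .] }  — shift, reduce
  I5: { [F → num num .] }  — reduce
  I6: { [F → F Y .] }  — reduce
  I7: { [F → num . num], [Y → F num .], [Y → num .] }  — shift, 2 reduces
  I8: { [Y → ; ; . x] }  — shift
  I9: { [Y → ; ; x .] }  — reduce

I1 contains reduce item [Y → ; .] and shift item [Y → ; . ; x] — shift-reduce conflict.
I4 contains reduce item [Y → num .] and shift item [F → num . num] — shift-reduce conflict.
I7 contains reduce items [Y → F num .], [Y → num .] and shift item [F → num . num] — shift-reduce conflict.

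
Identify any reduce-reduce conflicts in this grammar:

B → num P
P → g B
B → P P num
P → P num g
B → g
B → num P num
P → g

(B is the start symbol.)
Yes — I3: [B → g .] vs [P → g .]

A reduce-reduce conflict occurs when an LR(0) state has two complete items [A → α .] and [B → β .] — both call for a reduction, and with no lookahead the parser cannot choose between them.

Augment with B' → B and build the canonical LR(0) collection (I0 = CLOSURE({[B' → . B]}), then GOTO on every symbol after a dot until no new states appear). It has 13 states:
  I0: { [B → . P P num], [B → . g], [B → . num P num], [B → . num P], [B' → . B], [P → . P num g], [P → . g B], [P → . g] }  — shift
  I1: { [B' → B .] }  — accept
  I2: { [B → P . P num], [P → . P num g], [P → . g B], [P → . g], [P → P . num g] }  — shift
  I3: { [B → . P P num], [B → . g], [B → . num P num], [B → . num P], [B → g .], [P → . P num g], [P → . g B], [P → . g], [P → g . B], [P → g .] }  — shift, 2 reduces
  I4: { [B → num . P num], [B → num . P], [P → . P num g], [P → . g B], [P → . g] }  — shift
  I5: { [B → num P . num], [B → num P .], [P → P . num g] }  — shift, reduce
  I6: { [B → . P P num], [B → . g], [B → . num P num], [B → . num P], [P → . P num g], [P → . g B], [P → . g], [P → g . B], [P → g .] }  — shift, reduce
  I7: { [P → g B .] }  — reduce
  I8: { [B → num P num .], [P → P num . g] }  — shift, reduce
  I9: { [P → P num g .] }  — reduce
  I10: { [B → P P . num], [P → P . num g] }  — shift
  I11: { [P → P num . g] }  — shift
  I12: { [B → P P num .], [P → P num . g] }  — shift, reduce

I3 contains complete items [B → g .], [P → g .] — reduce-reduce conflict.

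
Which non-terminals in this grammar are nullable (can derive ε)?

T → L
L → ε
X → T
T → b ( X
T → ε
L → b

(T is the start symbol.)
A non-terminal is nullable if it can derive ε (the empty string): either it has an ε-production, or it has a production whose right-hand side consists entirely of nullable non-terminals.

ε-productions: L → ε, T → ε
So L, T are immediately nullable.
X → T: every symbol on the right is nullable, so X is nullable too.
Every non-terminal is now nullable.
Nullable = { 'L', 'T', 'X' }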